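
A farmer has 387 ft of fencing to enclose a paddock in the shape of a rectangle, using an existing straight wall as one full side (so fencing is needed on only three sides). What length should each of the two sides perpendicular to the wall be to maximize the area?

387/4

Let the sides perpendicular to the wall have length x and the parallel side y, so 2x + y = 387 and the area is A = xy = x(387 − 2x).
A'(x) = 387 − 4x = 0 gives x = 387/4, and A''(x) = −4 < 0 confirms a maximum.
Then y = 387 − 2·387/4 = 387/2 and A = 149769/8.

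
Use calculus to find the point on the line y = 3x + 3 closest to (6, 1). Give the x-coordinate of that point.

0

Minimize D(x)^2 = (x - 6)^2 + (3x + 2)^2.
d/dx[D^2] = 2(x - 6) + 2·3·(3x + 2) = 0 ⇒ x = 0.
Then y = 3 and the distance is √(40) ≈ 6.3246.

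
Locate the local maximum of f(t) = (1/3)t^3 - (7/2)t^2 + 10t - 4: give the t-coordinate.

2

Critical points: f'(t) = t^2 - 7t + 10 vanishes at t = 2, 5.
f''(t) = 2t - 7. f''(2) = -3 < 0 ⇒ local maximum; f''(5) = 3 > 0 ⇒ local minimum.
Thus f has its local maximum at t = 2, with value 14/3.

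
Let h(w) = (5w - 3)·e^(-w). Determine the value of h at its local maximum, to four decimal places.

1.0095

Differentiating with the product rule gives h'(w) = (-5w + 8)·e^(-w). Since e^(-w) > 0, the only critical point is w = 8/5.
h''(8/5) has the same sign as -5 < 0, so this is a local maximum.
h(8/5) = (5)·e^(-8/5) ≈ 1.0095.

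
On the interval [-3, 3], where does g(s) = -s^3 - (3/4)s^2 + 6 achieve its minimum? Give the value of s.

g'(s) = -3s^2 - (3/2)s, which vanishes at s = -1/2 and s = 0.
Evaluating at the critical points and endpoints: g(-3) = 105/4,  g(-1/2) = 95/16,  g(0) = 6,  g(3) = -111/4.
The minimum over the interval is -111/4, attained at s = 3.

3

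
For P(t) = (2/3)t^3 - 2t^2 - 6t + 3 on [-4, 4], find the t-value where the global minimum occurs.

-4

P'(t) = 2t^2 - 4t - 6, which vanishes at t = -1 and t = 3.
Compare values at every candidate in [-4, 4]: P(-4) = -143/3, P(-1) = 19/3, P(3) = -15, P(4) = -31/3.
Hence the absolute minimum is -143/3 at t = -4.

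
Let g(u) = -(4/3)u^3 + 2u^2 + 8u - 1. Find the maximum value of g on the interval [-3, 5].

Differentiating, g'(u) = -4u^2 + 4u + 8; which vanishes at u = -1 and u = 2.
Candidates: g(-3) = 29, g(-1) = -17/3, g(2) = 37/3, g(5) = -233/3.
The maximum over the interval is 29, attained at u = -3.

29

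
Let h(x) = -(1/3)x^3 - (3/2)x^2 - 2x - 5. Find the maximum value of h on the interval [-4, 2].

The derivative is -x^2 - 3x - 2, which vanishes at x = -2 and x = -1.
Compare values at every candidate in [-4, 2]: h(-4) = 1/3,  h(-2) = -13/3,  h(-1) = -25/6,  h(2) = -53/3.
Hence the absolute maximum is 1/3 at x = -4.

1/3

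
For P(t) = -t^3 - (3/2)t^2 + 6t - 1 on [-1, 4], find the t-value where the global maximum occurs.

Differentiating, P'(t) = -3t^2 - 3t + 6; whose only zero in [-1, 4] is t = 1.
Compare values at every candidate in [-1, 4]: P(-1) = -15/2, P(1) = 5/2, P(4) = -65.
Hence the absolute maximum is 5/2 at t = 1.

1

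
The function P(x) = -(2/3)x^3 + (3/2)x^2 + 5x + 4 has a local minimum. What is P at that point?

P'(x) = -2x^2 + 3x + 5 = 0 at x = -1, 5/2.
Since P''(x) = -4x + 3, we get P''(-1) = 7 > 0 ⇒ local minimum; P''(5/2) = -7 < 0 ⇒ local maximum.
Thus P has its local minimum at x = -1, with value 7/6.

7/6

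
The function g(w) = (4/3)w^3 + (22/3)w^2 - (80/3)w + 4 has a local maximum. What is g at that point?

154

g'(w) = 4w^2 + (44/3)w - 80/3. Setting g'(w) = 0 gives w ∈ {-5, 4/3}.
g''(w) = 8w + 44/3. g''(-5) = -76/3 < 0 ⇒ local maximum; g''(4/3) = 76/3 > 0 ⇒ local minimum.
So the local maximum value is g(-5) = 154.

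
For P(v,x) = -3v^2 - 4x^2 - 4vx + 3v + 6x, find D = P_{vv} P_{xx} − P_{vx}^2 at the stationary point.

32

∂P/∂v = -6v - 4x + 3 = 0 and ∂P/∂x = -4v - 8x + 6 = 0, so (v, x) = (0, 3/4).
The Hessian has P_{vv} = -6, P_{xx} = -8, P_{vx} = -4, giving D = 32 > 0 with P_{vv} < 0, so the point is a local maximum.
D = (-6)·(-8) − (-4)^2 = 32.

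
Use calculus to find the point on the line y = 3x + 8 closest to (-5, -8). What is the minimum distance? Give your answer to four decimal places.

0.3162

Minimize D(x)^2 = (x + 5)^2 + (3x + 16)^2.
d/dx[D^2] = 2(x + 5) + 2·3·(3x + 16) = 0 ⇒ x = -53/10.
Then y = -79/10 and the distance is √(1/10) ≈ 0.3162.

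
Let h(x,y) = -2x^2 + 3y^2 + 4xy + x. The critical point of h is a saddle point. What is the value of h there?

∂h/∂x = -4x + 4y + 1 = 0 and ∂h/∂y = 4x + 6y = 0, so (x, y) = (3/20, -1/10).
The Hessian has h_{xx} = -4, h_{yy} = 6, h_{xy} = 4, giving D = -40 < 0, so the point is a saddle point.
h(3/20, -1/10) = 3/40.

3/40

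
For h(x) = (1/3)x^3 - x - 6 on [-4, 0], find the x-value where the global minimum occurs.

The derivative is x^2 - 1, whose only zero in [-4, 0] is x = -1.
Compare values at every candidate in [-4, 0]: h(-4) = -70/3; h(-1) = -16/3; h(0) = -6.
Hence the absolute minimum is -70/3 at x = -4.

-4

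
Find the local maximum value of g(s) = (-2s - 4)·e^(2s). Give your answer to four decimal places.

g'(s) = (-2)·e^(2s) + (-2s - 4)·2·e^(2s) = (-4s - 10)·e^(2s). Since e^(2s) > 0, the only critical point is s = -5/2.
g''(-5/2) has the same sign as -4 < 0, so this is a local maximum.
g(-5/2) = (1)·e^(-5) ≈ 0.0067.

0.0067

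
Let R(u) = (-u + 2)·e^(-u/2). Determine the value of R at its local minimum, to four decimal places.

-0.2707

By the product rule, R'(u) = ((1/2)u - 2)·e^(-u/2). Since e^(-u/2) > 0, the only critical point is u = 4.
R''(4) has the same sign as 1/2 > 0, so this is a local minimum.
R(4) = (-2)·e^(-2) ≈ -0.2707.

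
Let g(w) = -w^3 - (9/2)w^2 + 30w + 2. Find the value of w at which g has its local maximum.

2

Critical points: g'(w) = -3w^2 - 9w + 30 vanishes at w = -5, 2.
g''(w) = -6w - 9. g''(-5) = 21 > 0 ⇒ local minimum; g''(2) = -21 < 0 ⇒ local maximum.
The local maximum is g(2) = 36.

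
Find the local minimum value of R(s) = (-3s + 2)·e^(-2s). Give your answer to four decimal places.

By the product rule, R'(s) = (6s - 7)·e^(-2s). Since e^(-2s) > 0, the only critical point is s = 7/6.
R''(7/6) has the same sign as 6 > 0, so this is a local minimum.
R(7/6) = (-3/2)·e^(-7/3) ≈ -0.1455.

-0.1455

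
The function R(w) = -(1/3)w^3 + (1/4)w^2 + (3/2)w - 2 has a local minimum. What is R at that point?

Critical points: R'(w) = -w^2 + (1/2)w + 3/2 vanishes at w = -1, 3/2.
Second-derivative test with R''(w) = -2w + 1/2: R''(-1) = 5/2 > 0 ⇒ local minimum; R''(3/2) = -5/2 < 0 ⇒ local maximum.
The local minimum is R(-1) = -35/12.

-35/12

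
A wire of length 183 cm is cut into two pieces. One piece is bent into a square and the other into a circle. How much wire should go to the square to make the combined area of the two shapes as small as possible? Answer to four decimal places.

102.4981

Let x be the length used for the square. Square side x/4; circle radius (183−x)/(2π).
A(x) = (x/4)² + π·((183−x)/(2π))² = x²/16 + (183−x)²/(4π) for 0 ≤ x ≤ 183. A'(x) = x/8 − (183−x)/(2π) = 0 gives x = 4·183/(π+4) ≈ 102.4981.
A'' = 1/8 + 1/(2π) > 0, so this gives the minimum combined area; x ≈ 102.4981 cm to the square.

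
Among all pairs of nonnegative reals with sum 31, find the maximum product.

961/4

With x + y = 31, the product is P(x) = x(31 − x).
P'(x) = 31 − 2x = 0 gives x = 31/2; P'' = −2 < 0, so this is the maximum.
P = 31/2·31/2 = 961/4.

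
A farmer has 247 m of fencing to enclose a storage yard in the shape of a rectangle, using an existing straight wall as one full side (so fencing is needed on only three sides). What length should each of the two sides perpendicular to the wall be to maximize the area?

247/4

Let the sides perpendicular to the wall have length x and the parallel side y, so 2x + y = 247 and the area is A = xy = x(247 − 2x).
A'(x) = 247 − 4x = 0 gives x = 247/4, and A''(x) = −4 < 0 confirms a maximum.
Then y = 247 − 2·247/4 = 247/2 and A = 61009/8.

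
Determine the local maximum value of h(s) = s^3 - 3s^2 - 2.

h'(s) = 3s^2 - 6s. Setting h'(s) = 0 gives s ∈ {0, 2}.
Second-derivative test with h''(s) = 6s - 6: h''(0) = -6 < 0 ⇒ local maximum; h''(2) = 6 > 0 ⇒ local minimum.
Thus h has its local maximum at s = 0, with value -2.

-2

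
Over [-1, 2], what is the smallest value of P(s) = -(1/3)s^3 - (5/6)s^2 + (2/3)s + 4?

Differentiating, P'(s) = -s^2 - (5/3)s + 2/3; whose only zero in [-1, 2] is s = 1/3.
Candidates: P(-1) = 17/6,  P(1/3) = 667/162,  P(2) = -2/3.
Hence the absolute minimum is -2/3 at s = 2.

-2/3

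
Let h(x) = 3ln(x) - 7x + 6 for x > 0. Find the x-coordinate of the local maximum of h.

3/7

h'(x) = 3/x − 7 = 0 gives x = 3/7.
h''(x) = -3/x², which is negative for x > 0, so this is a local maximum.
h(3/7) = 3·ln(3/7) - 3 + 6 ≈ 0.4581.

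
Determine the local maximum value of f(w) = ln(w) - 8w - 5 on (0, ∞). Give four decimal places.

f'(w) = 1/w − 8 = 0 gives w = 1/8.
f''(w) = -1/w², which is negative for w > 0, so this is a local maximum.
f(1/8) = 1·ln(1/8) - 1 - 5 ≈ -8.0794.

-8.0794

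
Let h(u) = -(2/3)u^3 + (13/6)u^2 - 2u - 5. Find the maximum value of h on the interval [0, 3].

The derivative is -2u^2 + (13/3)u - 2, which vanishes at u = 2/3 and u = 3/2.
Candidates: h(0) = -5; h(2/3) = -451/81; h(3/2) = -43/8; h(3) = -19/2.
Hence the absolute maximum is -5 at u = 0.

-5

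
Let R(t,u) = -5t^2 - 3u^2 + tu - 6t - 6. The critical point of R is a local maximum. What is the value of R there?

∂R/∂t = -10t + u - 6 = 0 and ∂R/∂u = t - 6u = 0, so (t, u) = (-36/59, -6/59).
The Hessian has R_{tt} = -10, R_{uu} = -6, R_{tu} = 1, giving D = 59 > 0 with R_{tt} < 0, so the point is a local maximum.
R(-36/59, -6/59) = -246/59.

-246/59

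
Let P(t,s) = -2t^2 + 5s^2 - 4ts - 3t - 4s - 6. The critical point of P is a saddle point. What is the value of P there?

-275/56

∂P/∂t = -4t - 4s - 3 = 0 and ∂P/∂s = -4t + 10s - 4 = 0, so (t, s) = (-23/28, 1/14).
The Hessian has P_{tt} = -4, P_{ss} = 10, P_{ts} = -4, giving D = -56 < 0, so the point is a saddle point.
P(-23/28, 1/14) = -275/56.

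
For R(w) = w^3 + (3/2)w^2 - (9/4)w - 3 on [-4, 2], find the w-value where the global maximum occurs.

The derivative is 3w^2 + 3w - 9/4, which vanishes at w = -3/2 and w = 1/2.
Compare values at every candidate in [-4, 2]: R(-4) = -34, R(-3/2) = 3/8, R(1/2) = -29/8, R(2) = 13/2.
Hence the absolute maximum is 13/2 at w = 2.

2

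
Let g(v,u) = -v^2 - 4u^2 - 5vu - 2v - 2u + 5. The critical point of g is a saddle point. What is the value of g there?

5

∂g/∂v = -2v - 5u - 2 = 0 and ∂g/∂u = -5v - 8u - 2 = 0, so (v, u) = (2/3, -2/3).
The Hessian has g_{vv} = -2, g_{uu} = -8, g_{vu} = -5, giving D = -9 < 0, so the point is a saddle point.
g(2/3, -2/3) = 5.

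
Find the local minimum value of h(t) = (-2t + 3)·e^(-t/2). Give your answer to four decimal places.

-0.6951

Differentiating with the product rule gives h'(t) = (t - 7/2)·e^(-t/2). Since e^(-t/2) > 0, the only critical point is t = 7/2.
h''(7/2) has the same sign as 1 > 0, so this is a local minimum.
h(7/2) = (-4)·e^(-7/4) ≈ -0.6951.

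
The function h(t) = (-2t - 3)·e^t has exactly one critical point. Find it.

By the product rule, h'(t) = (-2t - 5)·e^t. Since e^t > 0, the only critical point is t = -5/2.
h''(-5/2) has the same sign as -2 < 0, so this is a local maximum.
h(-5/2) = (2)·e^(-5/2) ≈ 0.1642.

-5/2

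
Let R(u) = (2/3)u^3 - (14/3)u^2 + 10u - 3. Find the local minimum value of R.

R'(u) = 2u^2 - (28/3)u + 10 = 0 at u = 5/3, 3.
Second-derivative test with R''(u) = 4u - 28/3: R''(5/3) = -8/3 < 0 ⇒ local maximum; R''(3) = 8/3 > 0 ⇒ local minimum.
The local minimum is R(3) = 3.

3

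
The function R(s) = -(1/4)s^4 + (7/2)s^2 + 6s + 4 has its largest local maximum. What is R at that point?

Critical points: R'(s) = -s^3 + 7s + 6 vanishes at s = -2, -1, 3.
R''(s) = -3s^2 + 7. R''(-2) = -5 < 0 ⇒ local maximum; R''(-1) = 4 > 0 ⇒ local minimum; R''(3) = -20 < 0 ⇒ local maximum.
So the largest local maximum value is R(3) = 133/4.

133/4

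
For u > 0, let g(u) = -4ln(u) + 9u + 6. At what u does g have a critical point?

4/9

g'(u) = -4/u + 9 = 0 gives u = 4/9.
g''(u) = 4/u², which is positive for u > 0, so this is a local minimum.
g(4/9) = -4·ln(4/9) + 4 + 6 ≈ 13.2437.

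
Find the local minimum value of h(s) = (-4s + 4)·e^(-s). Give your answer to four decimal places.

h'(s) = (-4)·e^(-s) + (-4s + 4)·(-1)·e^(-s) = (4s - 8)·e^(-s). Since e^(-s) > 0, the only critical point is s = 2.
h''(2) has the same sign as 4 > 0, so this is a local minimum.
h(2) = (-4)·e^(-2) ≈ -0.5413.

-0.5413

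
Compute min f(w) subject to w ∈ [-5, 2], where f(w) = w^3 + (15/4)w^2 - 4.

-141/4

Differentiating, f'(w) = 3w^2 + (15/2)w; which vanishes at w = -5/2 and w = 0.
Candidates: f(-5) = -141/4; f(-5/2) = 61/16; f(0) = -4; f(2) = 19.
So the minimum is f(-5) = -141/4.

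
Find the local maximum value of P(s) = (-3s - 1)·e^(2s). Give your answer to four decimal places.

0.2833

Differentiating with the product rule gives P'(s) = (-6s - 5)·e^(2s). Since e^(2s) > 0, the only critical point is s = -5/6.
P''(-5/6) has the same sign as -6 < 0, so this is a local maximum.
P(-5/6) = (3/2)·e^(-5/3) ≈ 0.2833.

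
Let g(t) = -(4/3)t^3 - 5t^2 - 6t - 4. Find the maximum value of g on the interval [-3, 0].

Differentiating, g'(t) = -4t^2 - 10t - 6; which vanishes at t = -3/2 and t = -1.
Evaluating at the critical points and endpoints: g(-3) = 5,  g(-3/2) = -7/4,  g(-1) = -5/3,  g(0) = -4.
Hence the absolute maximum is 5 at t = -3.

5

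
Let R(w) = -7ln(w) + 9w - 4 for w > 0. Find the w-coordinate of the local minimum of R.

7/9

R'(w) = -7/w + 9 = 0 gives w = 7/9.
R''(w) = 7/w², which is positive for w > 0, so this is a local minimum.
R(7/9) = -7·ln(7/9) + 7 - 4 ≈ 4.7592.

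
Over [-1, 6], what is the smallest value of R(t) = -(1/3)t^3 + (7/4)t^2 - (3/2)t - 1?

R'(t) = -t^2 + (7/2)t - 3/2, which vanishes at t = 1/2 and t = 3.
Evaluating at the critical points and endpoints: R(-1) = 31/12, R(1/2) = -65/48, R(3) = 5/4, R(6) = -19.
The minimum over the interval is -19, attained at t = 6.

-19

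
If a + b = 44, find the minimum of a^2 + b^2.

With a + b = 44, a^2 + b^2 = a^2 + (44 − a)^2.
The derivative 2a − 2(44 − a) = 4a − 88 vanishes at a = 22; second derivative 4 > 0, a minimum.
The minimum is 2·(22)^2 = 968.

968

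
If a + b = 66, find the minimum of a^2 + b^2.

With a + b = 66, a^2 + b^2 = a^2 + (66 − a)^2.
The derivative 2a − 2(66 − a) = 4a − 132 vanishes at a = 33; second derivative 4 > 0, a minimum.
The minimum is 2·(33)^2 = 2178.

2178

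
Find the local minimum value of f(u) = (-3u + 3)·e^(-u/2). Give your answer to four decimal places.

Differentiating with the product rule gives f'(u) = ((3/2)u - 9/2)·e^(-u/2). Since e^(-u/2) > 0, the only critical point is u = 3.
f''(3) has the same sign as 3/2 > 0, so this is a local minimum.
f(3) = (-6)·e^(-3/2) ≈ -1.3388.

-1.3388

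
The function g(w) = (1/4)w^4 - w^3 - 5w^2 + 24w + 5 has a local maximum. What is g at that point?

29

g'(w) = w^3 - 3w^2 - 10w + 24. Setting g'(w) = 0 gives w ∈ {-3, 2, 4}.
Second-derivative test with g''(w) = 3w^2 - 6w - 10: g''(-3) = 35 > 0 ⇒ local minimum; g''(2) = -10 < 0 ⇒ local maximum; g''(4) = 14 > 0 ⇒ local minimum.
Thus g has its local maximum at w = 2, with value 29.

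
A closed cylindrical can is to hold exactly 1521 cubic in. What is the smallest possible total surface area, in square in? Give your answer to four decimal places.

732.1510

With radius r and height h, πr²h = 1521 so h = 1521/(πr²), and S(r) = 2πr² + 2πrh = 2πr² + 2·1521/r.
S'(r) = 4πr − 2·1521/r² = 0 ⇒ r³ = 1521/(2π), so r ≈ 6.2323 and h = 2r ≈ 12.4646.
S''(r) = 4π + 4·1521/r³ > 0, so this is the minimum; S ≈ 732.1510.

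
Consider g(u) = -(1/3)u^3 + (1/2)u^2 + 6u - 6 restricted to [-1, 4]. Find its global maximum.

The derivative is -u^2 + u + 6, whose only zero in [-1, 4] is u = 3.
Compare values at every candidate in [-1, 4]: g(-1) = -67/6, g(3) = 15/2, g(4) = 14/3.
Hence the absolute maximum is 15/2 at u = 3.

15/2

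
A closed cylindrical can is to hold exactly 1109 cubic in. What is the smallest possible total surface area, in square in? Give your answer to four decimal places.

With radius r and height h, πr²h = 1109 so h = 1109/(πr²), and S(r) = 2πr² + 2πrh = 2πr² + 2·1109/r.
S'(r) = 4πr − 2·1109/r² = 0 ⇒ r³ = 1109/(2π), so r ≈ 5.6094 and h = 2r ≈ 11.2188.
S''(r) = 4π + 4·1109/r³ > 0, so this is the minimum; S ≈ 593.1104.

593.1104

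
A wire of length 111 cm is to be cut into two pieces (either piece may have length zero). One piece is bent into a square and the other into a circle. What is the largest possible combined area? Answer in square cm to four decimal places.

Let x be the length used for the square. Square side x/4; circle radius (111−x)/(2π).
A(x) = (x/4)² + π·((111−x)/(2π))² = x²/16 + (111−x)²/(4π) for 0 ≤ x ≤ 111. A'(x) = x/8 − (111−x)/(2π) = 0 gives x = 4·111/(π+4) ≈ 62.1710.
A'' > 0, so the interior critical point is a minimum; the maximum is at an endpoint. A(0) = 980.4740 and A(111) = 770.0625, so the largest area is 980.4740.

980.4740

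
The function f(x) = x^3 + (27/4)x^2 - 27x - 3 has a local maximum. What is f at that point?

186

f'(x) = 3x^2 + (27/2)x - 27. Setting f'(x) = 0 gives x ∈ {-6, 3/2}.
f''(x) = 6x + 27/2. f''(-6) = -45/2 < 0 ⇒ local maximum; f''(3/2) = 45/2 > 0 ⇒ local minimum.
Thus f has its local maximum at x = -6, with value 186.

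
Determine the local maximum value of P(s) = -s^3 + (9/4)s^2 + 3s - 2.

5

Critical points: P'(s) = -3s^2 + (9/2)s + 3 vanishes at s = -1/2, 2.
Since P''(s) = -6s + 9/2, we get P''(-1/2) = 15/2 > 0 ⇒ local minimum; P''(2) = -15/2 < 0 ⇒ local maximum.
So the local maximum value is P(2) = 5.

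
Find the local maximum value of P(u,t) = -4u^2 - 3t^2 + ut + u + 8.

∂P/∂u = -8u + t + 1 = 0 and ∂P/∂t = u - 6t = 0, so (u, t) = (6/47, 1/47).
The Hessian has P_{uu} = -8, P_{tt} = -6, P_{ut} = 1, giving D = 47 > 0 with P_{uu} < 0, so the point is a local maximum.
P(6/47, 1/47) = 379/47.

379/47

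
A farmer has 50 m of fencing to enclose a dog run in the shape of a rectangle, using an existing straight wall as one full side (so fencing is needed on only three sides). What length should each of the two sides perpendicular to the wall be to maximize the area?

Let the sides perpendicular to the wall have length x and the parallel side y, so 2x + y = 50 and the area is A = xy = x(50 − 2x).
A'(x) = 50 − 4x = 0 gives x = 25/2, and A''(x) = −4 < 0 confirms a maximum.
Then y = 50 − 2·25/2 = 25 and A = 625/2.

25/2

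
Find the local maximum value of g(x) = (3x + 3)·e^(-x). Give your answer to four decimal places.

By the product rule, g'(x) = (-3x)·e^(-x). Since e^(-x) > 0, the only critical point is x = 0.
g''(0) has the same sign as -3 < 0, so this is a local maximum.
g(0) = (3)·e^(0) ≈ 3.0000.

3.0000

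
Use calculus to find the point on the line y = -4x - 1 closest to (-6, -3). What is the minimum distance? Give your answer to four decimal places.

6.3059

Minimize D(x)^2 = (x + 6)^2 + (-4x + 2)^2.
d/dx[D^2] = 2(x + 6) + 2·(-4)·(-4x + 2) = 0 ⇒ x = 2/17.
Then y = -25/17 and the distance is √(676/17) ≈ 6.3059.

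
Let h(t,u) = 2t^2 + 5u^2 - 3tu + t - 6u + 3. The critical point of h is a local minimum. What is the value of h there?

∂h/∂t = 4t - 3u + 1 = 0 and ∂h/∂u = -3t + 10u - 6 = 0, so (t, u) = (8/31, 21/31).
The Hessian has h_{tt} = 4, h_{uu} = 10, h_{tu} = -3, giving D = 31 > 0 with h_{tt} > 0, so the point is a local minimum.
h(8/31, 21/31) = 34/31.

34/31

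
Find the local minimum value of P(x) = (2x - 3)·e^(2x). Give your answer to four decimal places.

P'(x) = 2·e^(2x) + (2x - 3)·2·e^(2x) = (4x - 4)·e^(2x). Since e^(2x) > 0, the only critical point is x = 1.
P''(1) has the same sign as 4 > 0, so this is a local minimum.
P(1) = (-1)·e^(2) ≈ -7.3891.

-7.3891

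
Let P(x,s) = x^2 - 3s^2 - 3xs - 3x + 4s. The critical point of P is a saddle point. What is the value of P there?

∂P/∂x = 2x - 3s - 3 = 0 and ∂P/∂s = -3x - 6s + 4 = 0, so (x, s) = (10/7, -1/21).
The Hessian has P_{xx} = 2, P_{ss} = -6, P_{xs} = -3, giving D = -21 < 0, so the point is a saddle point.
P(10/7, -1/21) = -47/21.

-47/21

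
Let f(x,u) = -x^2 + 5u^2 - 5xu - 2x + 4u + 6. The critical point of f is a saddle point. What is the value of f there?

26/5

∂f/∂x = -2x - 5u - 2 = 0 and ∂f/∂u = -5x + 10u + 4 = 0, so (x, u) = (0, -2/5).
The Hessian has f_{xx} = -2, f_{uu} = 10, f_{xu} = -5, giving D = -45 < 0, so the point is a saddle point.
f(0, -2/5) = 26/5.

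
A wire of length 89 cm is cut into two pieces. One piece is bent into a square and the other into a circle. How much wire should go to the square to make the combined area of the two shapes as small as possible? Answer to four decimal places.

Let x be the length used for the square. Square side x/4; circle radius (89−x)/(2π).
A(x) = (x/4)² + π·((89−x)/(2π))² = x²/16 + (89−x)²/(4π) for 0 ≤ x ≤ 89. A'(x) = x/8 − (89−x)/(2π) = 0 gives x = 4·89/(π+4) ≈ 49.8488.
A'' = 1/8 + 1/(2π) > 0, so this gives the minimum combined area; x ≈ 49.8488 cm to the square.

49.8488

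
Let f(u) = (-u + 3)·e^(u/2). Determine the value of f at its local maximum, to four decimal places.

3.2974

By the product rule, f'(u) = (-(1/2)u + 1/2)·e^(u/2). Since e^(u/2) > 0, the only critical point is u = 1.
f''(1) has the same sign as -1/2 < 0, so this is a local maximum.
f(1) = (2)·e^(1/2) ≈ 3.2974.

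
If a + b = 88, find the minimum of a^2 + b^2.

3872

With a + b = 88, a^2 + b^2 = a^2 + (88 − a)^2.
The derivative 2a − 2(88 − a) = 4a − 176 vanishes at a = 44; second derivative 4 > 0, a minimum.
The minimum is 2·(44)^2 = 3872.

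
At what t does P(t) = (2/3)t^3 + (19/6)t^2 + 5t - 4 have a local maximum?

-5/3

Critical points: P'(t) = 2t^2 + (19/3)t + 5 vanishes at t = -5/3, -3/2.
Second-derivative test with P''(t) = 4t + 19/3: P''(-5/3) = -1/3 < 0 ⇒ local maximum; P''(-3/2) = 1/3 > 0 ⇒ local minimum.
Thus P has its local maximum at t = -5/3, with value -1073/162.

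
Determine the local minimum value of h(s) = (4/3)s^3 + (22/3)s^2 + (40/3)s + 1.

h'(s) = 4s^2 + (44/3)s + 40/3 = 0 at s = -2, -5/3.
Second-derivative test with h''(s) = 8s + 44/3: h''(-2) = -4/3 < 0 ⇒ local maximum; h''(-5/3) = 4/3 > 0 ⇒ local minimum.
The local minimum is h(-5/3) = -569/81.

-569/81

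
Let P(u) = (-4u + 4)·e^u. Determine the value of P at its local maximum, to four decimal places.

4.0000

P'(u) = (-4)·e^u + (-4u + 4)·1·e^u = (-4u)·e^u. Since e^u > 0, the only critical point is u = 0.
P''(0) has the same sign as -4 < 0, so this is a local maximum.
P(0) = (4)·e^(0) ≈ 4.0000.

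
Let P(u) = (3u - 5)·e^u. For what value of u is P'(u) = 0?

By the product rule, P'(u) = (3u - 2)·e^u. Since e^u > 0, the only critical point is u = 2/3.
P''(2/3) has the same sign as 3 > 0, so this is a local minimum.
P(2/3) = (-3)·e^(2/3) ≈ -5.8432.

2/3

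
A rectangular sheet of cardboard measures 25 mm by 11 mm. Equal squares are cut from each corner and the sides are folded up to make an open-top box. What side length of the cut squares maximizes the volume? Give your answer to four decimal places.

2.3829

With cut size x, the volume is V(x) = x(25 − 2x)(11 − 2x) for 0 < x < 5.5.
V'(x) = 12x^2 − 144x + 275. Setting V'(x) = 0 gives x ≈ 2.3829 (the root in (0, 5.5)).
V''(x) = 24x − 144 is negative there, so this is the maximum; V ≈ 300.5887.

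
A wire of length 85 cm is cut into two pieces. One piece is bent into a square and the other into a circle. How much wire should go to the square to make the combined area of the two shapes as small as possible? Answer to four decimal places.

Let x be the length used for the square. Square side x/4; circle radius (85−x)/(2π).
A(x) = (x/4)² + π·((85−x)/(2π))² = x²/16 + (85−x)²/(4π) for 0 ≤ x ≤ 85. A'(x) = x/8 − (85−x)/(2π) = 0 gives x = 4·85/(π+4) ≈ 47.6084.
A'' = 1/8 + 1/(2π) > 0, so this gives the minimum combined area; x ≈ 47.6084 cm to the square.

47.6084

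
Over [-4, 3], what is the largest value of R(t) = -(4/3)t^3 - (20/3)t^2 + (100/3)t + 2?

2662/81

R'(t) = -4t^2 - (40/3)t + 100/3, whose only zero in [-4, 3] is t = 5/3.
Compare values at every candidate in [-4, 3]: R(-4) = -458/3; R(5/3) = 2662/81; R(3) = 6.
So the maximum is R(5/3) = 2662/81.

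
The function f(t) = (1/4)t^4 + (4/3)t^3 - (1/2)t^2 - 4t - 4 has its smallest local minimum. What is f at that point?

-52/3

f'(t) = t^3 + 4t^2 - t - 4. Setting f'(t) = 0 gives t ∈ {-4, -1, 1}.
Since f''(t) = 3t^2 + 8t - 1, we get f''(-4) = 15 > 0 ⇒ local minimum; f''(-1) = -6 < 0 ⇒ local maximum; f''(1) = 10 > 0 ⇒ local minimum.
The smallest local minimum is f(-4) = -52/3.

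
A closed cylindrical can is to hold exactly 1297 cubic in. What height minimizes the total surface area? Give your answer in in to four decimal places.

With radius r and height h, πr²h = 1297 so h = 1297/(πr²), and S(r) = 2πr² + 2πrh = 2πr² + 2·1297/r.
S'(r) = 4πr − 2·1297/r² = 0 ⇒ r³ = 1297/(2π), so r ≈ 5.9100 and h = 2r ≈ 11.8200.
S''(r) = 4π + 4·1297/r³ > 0, so this is the minimum; S ≈ 658.3768.

11.8200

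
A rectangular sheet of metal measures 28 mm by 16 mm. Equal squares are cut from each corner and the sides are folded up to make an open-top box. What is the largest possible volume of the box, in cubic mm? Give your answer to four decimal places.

663.8512

With cut size x, the volume is V(x) = x(28 − 2x)(16 − 2x) for 0 < x < 8.
V'(x) = 12x^2 − 176x + 448. Setting V'(x) = 0 gives x ≈ 3.2782 (the root in (0, 8)).
V''(x) = 24x − 176 is negative there, so this is the maximum; V ≈ 663.8512.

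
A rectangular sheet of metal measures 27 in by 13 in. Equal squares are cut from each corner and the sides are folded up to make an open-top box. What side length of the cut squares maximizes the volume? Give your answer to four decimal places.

With cut size x, the volume is V(x) = x(27 − 2x)(13 − 2x) for 0 < x < 6.5.
V'(x) = 12x^2 − 160x + 351. Setting V'(x) = 0 gives x ≈ 2.7687 (the root in (0, 6.5)).
V''(x) = 24x − 160 is negative there, so this is the maximum; V ≈ 443.4538.

2.7687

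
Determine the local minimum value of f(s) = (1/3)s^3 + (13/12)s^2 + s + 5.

Critical points: f'(s) = s^2 + (13/6)s + 1 vanishes at s = -3/2, -2/3.
Second-derivative test with f''(s) = 2s + 13/6: f''(-3/2) = -5/6 < 0 ⇒ local maximum; f''(-2/3) = 5/6 > 0 ⇒ local minimum.
So the local minimum value is f(-2/3) = 382/81.

382/81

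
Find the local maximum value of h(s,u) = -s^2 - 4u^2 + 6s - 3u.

153/16

∂h/∂s = -2s + 6 = 0 and ∂h/∂u = -8u - 3 = 0, so (s, u) = (3, -3/8).
The Hessian has h_{ss} = -2, h_{uu} = -8, h_{su} = 0, giving D = 16 > 0 with h_{ss} < 0, so the point is a local maximum.
h(3, -3/8) = 153/16.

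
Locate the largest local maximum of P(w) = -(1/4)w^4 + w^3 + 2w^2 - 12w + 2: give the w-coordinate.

-2

Critical points: P'(w) = -w^3 + 3w^2 + 4w - 12 vanishes at w = -2, 2, 3.
P''(w) = -3w^2 + 6w + 4. P''(-2) = -20 < 0 ⇒ local maximum; P''(2) = 4 > 0 ⇒ local minimum; P''(3) = -5 < 0 ⇒ local maximum.
So the largest local maximum value is P(-2) = 22.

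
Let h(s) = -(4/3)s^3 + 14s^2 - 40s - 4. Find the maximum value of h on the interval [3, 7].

The derivative is -4s^2 + 28s - 40, whose only zero in [3, 7] is s = 5.
Evaluating at the critical points and endpoints: h(3) = -34, h(5) = -62/3, h(7) = -166/3.
So the maximum is h(5) = -62/3.

-62/3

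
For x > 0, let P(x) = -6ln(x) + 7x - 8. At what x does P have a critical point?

6/7

P'(x) = -6/x + 7 = 0 gives x = 6/7.
P''(x) = 6/x², which is positive for x > 0, so this is a local minimum.
P(6/7) = -6·ln(6/7) + 6 - 8 ≈ -1.0751.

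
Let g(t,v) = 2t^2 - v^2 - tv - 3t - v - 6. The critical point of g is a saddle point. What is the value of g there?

∂g/∂t = 4t - v - 3 = 0 and ∂g/∂v = -t - 2v - 1 = 0, so (t, v) = (5/9, -7/9).
The Hessian has g_{tt} = 4, g_{vv} = -2, g_{tv} = -1, giving D = -9 < 0, so the point is a saddle point.
g(5/9, -7/9) = -58/9.

-58/9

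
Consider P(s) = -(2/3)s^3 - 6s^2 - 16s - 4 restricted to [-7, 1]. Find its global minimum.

-80/3

P'(s) = -2s^2 - 12s - 16, which vanishes at s = -4 and s = -2.
Evaluating at the critical points and endpoints: P(-7) = 128/3, P(-4) = 20/3, P(-2) = 28/3, P(1) = -80/3.
Hence the absolute minimum is -80/3 at s = 1.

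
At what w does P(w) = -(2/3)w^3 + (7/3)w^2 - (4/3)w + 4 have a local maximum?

2

P'(w) = -2w^2 + (14/3)w - 4/3. Setting P'(w) = 0 gives w ∈ {1/3, 2}.
Since P''(w) = -4w + 14/3, we get P''(1/3) = 10/3 > 0 ⇒ local minimum; P''(2) = -10/3 < 0 ⇒ local maximum.
The local maximum is P(2) = 16/3.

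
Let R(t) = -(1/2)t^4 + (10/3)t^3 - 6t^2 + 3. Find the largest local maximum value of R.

R'(t) = -2t^3 + 10t^2 - 12t. Setting R'(t) = 0 gives t ∈ {0, 2, 3}.
Second-derivative test with R''(t) = -6t^2 + 20t - 12: R''(0) = -12 < 0 ⇒ local maximum; R''(2) = 4 > 0 ⇒ local minimum; R''(3) = -6 < 0 ⇒ local maximum.
Thus R has its largest local maximum at t = 0, with value 3.

3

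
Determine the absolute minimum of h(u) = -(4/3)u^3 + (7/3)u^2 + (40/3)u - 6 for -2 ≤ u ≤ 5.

-143/3

Differentiating, h'(u) = -4u^2 + (14/3)u + 40/3; which vanishes at u = -4/3 and u = 5/2.
Evaluating at the critical points and endpoints: h(-2) = -38/3; h(-4/3) = -1334/81; h(5/2) = 253/12; h(5) = -143/3.
So the minimum is h(5) = -143/3.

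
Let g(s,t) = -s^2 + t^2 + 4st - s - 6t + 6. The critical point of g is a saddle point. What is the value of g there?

∂g/∂s = -2s + 4t - 1 = 0 and ∂g/∂t = 4s + 2t - 6 = 0, so (s, t) = (11/10, 4/5).
The Hessian has g_{ss} = -2, g_{tt} = 2, g_{st} = 4, giving D = -20 < 0, so the point is a saddle point.
g(11/10, 4/5) = 61/20.

61/20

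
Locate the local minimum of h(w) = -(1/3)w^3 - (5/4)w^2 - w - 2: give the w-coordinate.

h'(w) = -w^2 - (5/2)w - 1. Setting h'(w) = 0 gives w ∈ {-2, -1/2}.
Since h''(w) = -2w - 5/2, we get h''(-2) = 3/2 > 0 ⇒ local minimum; h''(-1/2) = -3/2 < 0 ⇒ local maximum.
The local minimum is h(-2) = -7/3.

-2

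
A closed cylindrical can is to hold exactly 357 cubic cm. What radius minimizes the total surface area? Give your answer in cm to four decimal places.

3.8444

With radius r and height h, πr²h = 357 so h = 357/(πr²), and S(r) = 2πr² + 2πrh = 2πr² + 2·357/r.
S'(r) = 4πr − 2·357/r² = 0 ⇒ r³ = 357/(2π), so r ≈ 3.8444 and h = 2r ≈ 7.6888.
S''(r) = 4π + 4·357/r³ > 0, so this is the minimum; S ≈ 278.5865.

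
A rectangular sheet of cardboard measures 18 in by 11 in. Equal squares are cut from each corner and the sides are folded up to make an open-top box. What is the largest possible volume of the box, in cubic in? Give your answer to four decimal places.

With cut size x, the volume is V(x) = x(18 − 2x)(11 − 2x) for 0 < x < 5.5.
V'(x) = 12x^2 − 116x + 198. Setting V'(x) = 0 gives x ≈ 2.2140 (the root in (0, 5.5)).
V''(x) = 24x − 116 is negative there, so this is the maximum; V ≈ 197.4781.

197.4781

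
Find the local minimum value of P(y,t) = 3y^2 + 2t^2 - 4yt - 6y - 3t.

∂P/∂y = 6y - 4t - 6 = 0 and ∂P/∂t = -4y + 4t - 3 = 0, so (y, t) = (9/2, 21/4).
The Hessian has P_{yy} = 6, P_{tt} = 4, P_{yt} = -4, giving D = 8 > 0 with P_{yy} > 0, so the point is a local minimum.
P(9/2, 21/4) = -171/8.

-171/8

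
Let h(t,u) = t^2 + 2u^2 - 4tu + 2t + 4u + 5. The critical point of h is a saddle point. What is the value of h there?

∂h/∂t = 2t - 4u + 2 = 0 and ∂h/∂u = -4t + 4u + 4 = 0, so (t, u) = (3, 2).
The Hessian has h_{tt} = 2, h_{uu} = 4, h_{tu} = -4, giving D = -8 < 0, so the point is a saddle point.
h(3, 2) = 12.

12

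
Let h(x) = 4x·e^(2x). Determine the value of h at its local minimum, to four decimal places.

h'(x) = 4·e^(2x) + (4x)·2·e^(2x) = (8x + 4)·e^(2x). Since e^(2x) > 0, the only critical point is x = -1/2.
h''(-1/2) has the same sign as 8 > 0, so this is a local minimum.
h(-1/2) = (-2)·e^(-1) ≈ -0.7358.

-0.7358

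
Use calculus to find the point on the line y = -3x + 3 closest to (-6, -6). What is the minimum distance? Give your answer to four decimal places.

8.5381

Minimize D(x)^2 = (x + 6)^2 + (-3x + 9)^2.
d/dx[D^2] = 2(x + 6) + 2·(-3)·(-3x + 9) = 0 ⇒ x = 21/10.
Then y = -33/10 and the distance is √(729/10) ≈ 8.5381.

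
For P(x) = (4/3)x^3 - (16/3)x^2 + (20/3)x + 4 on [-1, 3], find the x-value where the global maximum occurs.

The derivative is 4x^2 - (32/3)x + 20/3, which vanishes at x = 1 and x = 5/3.
Evaluating at the critical points and endpoints: P(-1) = -28/3, P(1) = 20/3, P(5/3) = 524/81, P(3) = 12.
Hence the absolute maximum is 12 at x = 3.

3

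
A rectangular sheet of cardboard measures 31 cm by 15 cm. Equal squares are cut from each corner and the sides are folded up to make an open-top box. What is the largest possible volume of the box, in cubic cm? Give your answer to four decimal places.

With cut size x, the volume is V(x) = x(31 − 2x)(15 − 2x) for 0 < x < 7.5.
V'(x) = 12x^2 − 184x + 465. Setting V'(x) = 0 gives x ≈ 3.1914 (the root in (0, 7.5)).
V''(x) = 24x − 184 is negative there, so this is the maximum; V ≈ 676.9959.

676.9959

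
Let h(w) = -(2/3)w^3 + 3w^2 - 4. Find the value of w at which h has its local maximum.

3

h'(w) = -2w^2 + 6w. Setting h'(w) = 0 gives w ∈ {0, 3}.
Since h''(w) = -4w + 6, we get h''(0) = 6 > 0 ⇒ local minimum; h''(3) = -6 < 0 ⇒ local maximum.
Thus h has its local maximum at w = 3, with value 5.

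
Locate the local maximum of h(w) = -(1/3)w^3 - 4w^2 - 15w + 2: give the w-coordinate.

Critical points: h'(w) = -w^2 - 8w - 15 vanishes at w = -5, -3.
Since h''(w) = -2w - 8, we get h''(-5) = 2 > 0 ⇒ local minimum; h''(-3) = -2 < 0 ⇒ local maximum.
The local maximum is h(-3) = 20.

-3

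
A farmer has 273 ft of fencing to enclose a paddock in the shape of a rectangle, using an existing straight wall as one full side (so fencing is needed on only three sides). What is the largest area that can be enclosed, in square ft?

74529/8

Let the sides perpendicular to the wall have length x and the parallel side y, so 2x + y = 273 and the area is A = xy = x(273 − 2x).
A'(x) = 273 − 4x = 0 gives x = 273/4, and A''(x) = −4 < 0 confirms a maximum.
Then y = 273 − 2·273/4 = 273/2 and A = 74529/8.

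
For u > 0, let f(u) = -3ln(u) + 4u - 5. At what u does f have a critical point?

3/4

f'(u) = -3/u + 4 = 0 gives u = 3/4.
f''(u) = 3/u², which is positive for u > 0, so this is a local minimum.
f(3/4) = -3·ln(3/4) + 3 - 5 ≈ -1.1370.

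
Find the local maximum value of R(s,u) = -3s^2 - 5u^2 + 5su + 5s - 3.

4/7

∂R/∂s = -6s + 5u + 5 = 0 and ∂R/∂u = 5s - 10u = 0, so (s, u) = (10/7, 5/7).
The Hessian has R_{ss} = -6, R_{uu} = -10, R_{su} = 5, giving D = 35 > 0 with R_{ss} < 0, so the point is a local maximum.
R(10/7, 5/7) = 4/7.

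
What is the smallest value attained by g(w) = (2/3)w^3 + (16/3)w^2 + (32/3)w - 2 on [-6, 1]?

The derivative is 2w^2 + (32/3)w + 32/3, which vanishes at w = -4 and w = -4/3.
Candidates: g(-6) = -18; g(-4) = -2; g(-4/3) = -674/81; g(1) = 44/3.
Hence the absolute minimum is -18 at w = -6.

-18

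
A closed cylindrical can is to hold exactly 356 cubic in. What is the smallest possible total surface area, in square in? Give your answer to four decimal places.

With radius r and height h, πr²h = 356 so h = 356/(πr²), and S(r) = 2πr² + 2πrh = 2πr² + 2·356/r.
S'(r) = 4πr − 2·356/r² = 0 ⇒ r³ = 356/(2π), so r ≈ 3.8408 and h = 2r ≈ 7.6816.
S''(r) = 4π + 4·356/r³ > 0, so this is the minimum; S ≈ 278.0660.

278.0660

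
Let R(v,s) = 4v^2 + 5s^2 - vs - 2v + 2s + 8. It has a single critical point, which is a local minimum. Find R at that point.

∂R/∂v = 8v - s - 2 = 0 and ∂R/∂s = -v + 10s + 2 = 0, so (v, s) = (18/79, -14/79).
The Hessian has R_{vv} = 8, R_{ss} = 10, R_{vs} = -1, giving D = 79 > 0 with R_{vv} > 0, so the point is a local minimum.
R(18/79, -14/79) = 600/79.

600/79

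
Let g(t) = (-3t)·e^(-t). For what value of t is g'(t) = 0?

Differentiating with the product rule gives g'(t) = (3t - 3)·e^(-t). Since e^(-t) > 0, the only critical point is t = 1.
g''(1) has the same sign as 3 > 0, so this is a local minimum.
g(1) = (-3)·e^(-1) ≈ -1.1036.

1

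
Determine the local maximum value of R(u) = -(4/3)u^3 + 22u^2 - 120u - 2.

Critical points: R'(u) = -4u^2 + 44u - 120 vanishes at u = 5, 6.
Second-derivative test with R''(u) = -8u + 44: R''(5) = 4 > 0 ⇒ local minimum; R''(6) = -4 < 0 ⇒ local maximum.
Thus R has its local maximum at u = 6, with value -218.

-218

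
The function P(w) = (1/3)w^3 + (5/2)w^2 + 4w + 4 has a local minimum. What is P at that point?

P'(w) = w^2 + 5w + 4 = 0 at w = -4, -1.
Since P''(w) = 2w + 5, we get P''(-4) = -3 < 0 ⇒ local maximum; P''(-1) = 3 > 0 ⇒ local minimum.
The local minimum is P(-1) = 13/6.

13/6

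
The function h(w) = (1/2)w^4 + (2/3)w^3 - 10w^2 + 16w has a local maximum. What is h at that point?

Critical points: h'(w) = 2w^3 + 2w^2 - 20w + 16 vanishes at w = -4, 1, 2.
h''(w) = 6w^2 + 4w - 20. h''(-4) = 60 > 0 ⇒ local minimum; h''(1) = -10 < 0 ⇒ local maximum; h''(2) = 12 > 0 ⇒ local minimum.
So the local maximum value is h(1) = 43/6.

43/6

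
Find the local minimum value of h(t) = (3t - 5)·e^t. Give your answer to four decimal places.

-5.8432

By the product rule, h'(t) = (3t - 2)·e^t. Since e^t > 0, the only critical point is t = 2/3.
h''(2/3) has the same sign as 3 > 0, so this is a local minimum.
h(2/3) = (-3)·e^(2/3) ≈ -5.8432.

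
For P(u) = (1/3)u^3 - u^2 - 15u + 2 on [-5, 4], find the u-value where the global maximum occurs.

The derivative is u^2 - 2u - 15, whose only zero in [-5, 4] is u = -3.
Candidates: P(-5) = 31/3, P(-3) = 29, P(4) = -158/3.
Hence the absolute maximum is 29 at u = -3.

-3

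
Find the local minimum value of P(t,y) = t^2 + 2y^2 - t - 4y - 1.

∂P/∂t = 2t - 1 = 0 and ∂P/∂y = 4y - 4 = 0, so (t, y) = (1/2, 1).
The Hessian has P_{tt} = 2, P_{yy} = 4, P_{ty} = 0, giving D = 8 > 0 with P_{tt} > 0, so the point is a local minimum.
P(1/2, 1) = -13/4.

-13/4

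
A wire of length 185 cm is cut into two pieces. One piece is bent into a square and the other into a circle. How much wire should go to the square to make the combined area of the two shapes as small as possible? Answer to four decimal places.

Let x be the length used for the square. Square side x/4; circle radius (185−x)/(2π).
A(x) = (x/4)² + π·((185−x)/(2π))² = x²/16 + (185−x)²/(4π) for 0 ≤ x ≤ 185. A'(x) = x/8 − (185−x)/(2π) = 0 gives x = 4·185/(π+4) ≈ 103.6183.
A'' = 1/8 + 1/(2π) > 0, so this gives the minimum combined area; x ≈ 103.6183 cm to the square.

103.6183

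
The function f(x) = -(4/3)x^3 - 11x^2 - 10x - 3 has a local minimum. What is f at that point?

f'(x) = -4x^2 - 22x - 10 = 0 at x = -5, -1/2.
Second-derivative test with f''(x) = -8x - 22: f''(-5) = 18 > 0 ⇒ local minimum; f''(-1/2) = -18 < 0 ⇒ local maximum.
So the local minimum value is f(-5) = -184/3.

-184/3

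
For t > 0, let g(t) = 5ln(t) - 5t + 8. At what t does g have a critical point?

g'(t) = 5/t − 5 = 0 gives t = 1.
g''(t) = -5/t², which is negative for t > 0, so this is a local maximum.
g(1) = 5·ln(1) - 5 + 8 ≈ 3.0000.

1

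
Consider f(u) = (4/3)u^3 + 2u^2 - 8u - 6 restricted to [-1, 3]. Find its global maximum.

24

f'(u) = 4u^2 + 4u - 8, whose only zero in [-1, 3] is u = 1.
Evaluating at the critical points and endpoints: f(-1) = 8/3,  f(1) = -32/3,  f(3) = 24.
So the maximum is f(3) = 24.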